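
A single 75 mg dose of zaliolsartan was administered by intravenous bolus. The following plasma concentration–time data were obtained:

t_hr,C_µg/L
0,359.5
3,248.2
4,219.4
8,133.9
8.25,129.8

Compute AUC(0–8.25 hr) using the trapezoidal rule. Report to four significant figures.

AUC = 1885 µg/L·hr

Trapezoidal AUC_0→8.25:
  [0→3]: (359.5+248.2)/2 × 3 = 911.55
  [3→4]: (248.2+219.4)/2 × 1 = 233.8
  [4→8]: (219.4+133.9)/2 × 4 = 706.6
  [8→8.25]: (133.9+129.8)/2 × 0.25 = 32.9625
  Sum = 1884.9125 µg/L·hr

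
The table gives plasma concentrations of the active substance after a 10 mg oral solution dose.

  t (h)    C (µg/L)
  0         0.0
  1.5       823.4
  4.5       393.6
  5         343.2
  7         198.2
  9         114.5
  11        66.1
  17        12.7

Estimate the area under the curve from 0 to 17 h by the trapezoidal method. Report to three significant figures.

AUC = 3900 µg/L·h

Trapezoidal AUC_0→17:
  [0→1.5]: (0.0+823.4)/2 × 1.5 = 617.55
  [1.5→4.5]: (823.4+393.6)/2 × 3 = 1825.5
  [4.5→5]: (393.6+343.2)/2 × 0.5 = 184.2
  [5→7]: (343.2+198.2)/2 × 2 = 541.4
  [7→9]: (198.2+114.5)/2 × 2 = 312.7
  [9→11]: (114.5+66.1)/2 × 2 = 180.6
  [11→17]: (66.1+12.7)/2 × 6 = 236.4
  Sum = 3898.35 µg/L·h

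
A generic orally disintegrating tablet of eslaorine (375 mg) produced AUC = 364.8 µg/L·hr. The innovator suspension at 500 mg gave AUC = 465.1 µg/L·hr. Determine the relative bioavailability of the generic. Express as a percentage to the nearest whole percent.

F_rel = (AUC_test/D_test) / (AUC_ref/D_ref)
      = (364.8/375) / (465.1/500)
      = 0.9728 / 0.9302 = 1.0458 = 104.58%

F_rel = 105%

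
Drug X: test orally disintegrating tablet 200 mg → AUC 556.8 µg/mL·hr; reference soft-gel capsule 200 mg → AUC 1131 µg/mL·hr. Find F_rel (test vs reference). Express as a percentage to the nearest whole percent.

F_rel = 49%

F_rel = (AUC_test/D_test) / (AUC_ref/D_ref)
      = (556.8/200) / (1131/200)
      = 2.784 / 5.655 = 0.4923 = 49.23%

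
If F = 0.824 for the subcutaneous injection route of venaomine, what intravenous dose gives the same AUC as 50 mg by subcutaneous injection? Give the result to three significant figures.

Systemic exposure from an extravascular dose = F × D_ev, so the equivalent IV dose is F × D_ev.
D_iv = F × D_ev = 0.824 × 50 = 41.2 mg

D_iv = 41.2 mg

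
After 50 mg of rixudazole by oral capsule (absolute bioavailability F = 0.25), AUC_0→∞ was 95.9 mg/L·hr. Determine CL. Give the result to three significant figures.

CL = F × Dose / AUC_0→∞
   = 0.25 × 50 / 95.9 = 0.130344 L/hr

CL = 0.130 L/hr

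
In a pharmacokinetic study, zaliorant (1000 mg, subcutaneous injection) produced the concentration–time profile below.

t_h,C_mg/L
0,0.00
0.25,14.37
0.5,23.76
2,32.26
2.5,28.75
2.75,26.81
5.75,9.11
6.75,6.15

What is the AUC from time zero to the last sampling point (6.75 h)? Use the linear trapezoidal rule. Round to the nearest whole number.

Trapezoidal AUC_0→6.75:
  [0→0.25]: (0.00+14.37)/2 × 0.25 = 1.79625
  [0.25→0.5]: (14.37+23.76)/2 × 0.25 = 4.76625
  [0.5→2]: (23.76+32.26)/2 × 1.5 = 42.015
  [2→2.5]: (32.26+28.75)/2 × 0.5 = 15.2525
  [2.5→2.75]: (28.75+26.81)/2 × 0.25 = 6.945
  [2.75→5.75]: (26.81+9.11)/2 × 3 = 53.88
  [5.75→6.75]: (9.11+6.15)/2 × 1 = 7.63
  Sum = 132.285 mg/L·h

AUC = 132 mg/L·h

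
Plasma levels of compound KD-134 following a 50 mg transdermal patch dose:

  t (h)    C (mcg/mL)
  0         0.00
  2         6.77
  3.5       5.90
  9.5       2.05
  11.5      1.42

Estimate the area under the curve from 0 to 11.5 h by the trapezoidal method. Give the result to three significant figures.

Trapezoidal AUC_0→11.5:
  [0→2]: (0.00+6.77)/2 × 2 = 6.77
  [2→3.5]: (6.77+5.90)/2 × 1.5 = 9.5025
  [3.5→9.5]: (5.90+2.05)/2 × 6 = 23.85
  [9.5→11.5]: (2.05+1.42)/2 × 2 = 3.47
  Sum = 43.5925 mcg/mL·h

AUC = 43.6 mcg/mL·h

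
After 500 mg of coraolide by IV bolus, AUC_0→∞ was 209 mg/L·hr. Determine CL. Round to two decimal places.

CL = Dose_iv / AUC_0→∞
   = 500 / 209 = 2.39234 L/hr

CL = 2.39 L/hr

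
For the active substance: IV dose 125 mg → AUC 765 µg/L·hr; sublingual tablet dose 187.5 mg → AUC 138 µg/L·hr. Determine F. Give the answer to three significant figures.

F = 0.120

F = (AUC_ev / D_ev) / (AUC_iv / D_iv)
  = (138/187.5) / (765/125)
  = 0.736 / 6.12 = 0.1203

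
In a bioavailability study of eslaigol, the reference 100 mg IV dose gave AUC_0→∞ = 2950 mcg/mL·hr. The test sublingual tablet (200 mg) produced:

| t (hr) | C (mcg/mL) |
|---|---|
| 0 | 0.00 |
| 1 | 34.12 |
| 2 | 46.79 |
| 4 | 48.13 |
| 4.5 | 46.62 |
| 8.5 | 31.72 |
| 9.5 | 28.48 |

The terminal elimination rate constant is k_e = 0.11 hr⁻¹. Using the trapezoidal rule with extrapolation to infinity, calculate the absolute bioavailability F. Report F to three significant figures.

F = 0.105

Trapezoidal AUC_0→9.5 (sublingual tablet):
  [0→1]: (0.00+34.12)/2 × 1 = 17.06
  [1→2]: (34.12+46.79)/2 × 1 = 40.455
  [2→4]: (46.79+48.13)/2 × 2 = 94.92
  [4→4.5]: (48.13+46.62)/2 × 0.5 = 23.6875
  [4.5→8.5]: (46.62+31.72)/2 × 4 = 156.68
  [8.5→9.5]: (31.72+28.48)/2 × 1 = 30.1
  Sum = 362.9025 mcg/mL·hr
Tail: C_last/k_e = 28.48/0.11 = 258.909
AUC_0→∞ (sublingual tablet) = 362.9025 + 258.909 = 621.8115 mcg/mL·hr
F = (AUC_ev/D_ev)/(AUC_iv/D_iv) = (621.8115/200)/(2950/100) = 3.1090575/29.5 = 0.1054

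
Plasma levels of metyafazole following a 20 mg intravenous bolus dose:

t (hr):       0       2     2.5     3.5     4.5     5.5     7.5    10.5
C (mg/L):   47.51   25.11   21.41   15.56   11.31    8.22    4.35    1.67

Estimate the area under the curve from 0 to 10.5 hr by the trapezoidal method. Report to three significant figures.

AUC = 148 mg/L·hr

Trapezoidal AUC_0→10.5:
  [0→2]: (47.51+25.11)/2 × 2 = 72.62
  [2→2.5]: (25.11+21.41)/2 × 0.5 = 11.63
  [2.5→3.5]: (21.41+15.56)/2 × 1 = 18.485
  [3.5→4.5]: (15.56+11.31)/2 × 1 = 13.435
  [4.5→5.5]: (11.31+8.22)/2 × 1 = 9.765
  [5.5→7.5]: (8.22+4.35)/2 × 2 = 12.57
  [7.5→10.5]: (4.35+1.67)/2 × 3 = 9.03
  Sum = 147.535 mg/L·hr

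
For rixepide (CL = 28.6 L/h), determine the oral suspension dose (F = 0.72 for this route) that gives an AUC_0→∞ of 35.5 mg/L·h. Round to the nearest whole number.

Dose = CL × AUC_0→∞ / F
     = 28.6 × 35.5 / 0.72 = 1410.14 mg

Dose = 1410 mg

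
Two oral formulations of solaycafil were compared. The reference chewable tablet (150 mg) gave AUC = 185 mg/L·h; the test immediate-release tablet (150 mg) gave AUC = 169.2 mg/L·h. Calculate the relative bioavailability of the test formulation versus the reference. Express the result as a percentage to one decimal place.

F_rel = 91.5%

F_rel = (AUC_test/D_test) / (AUC_ref/D_ref)
      = (169.2/150) / (185/150)
      = 1.128 / 1.23333 = 0.9146 = 91.46%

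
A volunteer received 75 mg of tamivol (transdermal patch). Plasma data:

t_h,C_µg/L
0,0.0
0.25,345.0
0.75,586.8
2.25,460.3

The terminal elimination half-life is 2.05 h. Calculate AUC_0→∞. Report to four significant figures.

Trapezoidal AUC_0→2.25:
  [0→0.25]: (0.0+345.0)/2 × 0.25 = 43.125
  [0.25→0.75]: (345.0+586.8)/2 × 0.5 = 232.95
  [0.75→2.25]: (586.8+460.3)/2 × 1.5 = 785.325
  Sum = 1061.4 µg/L·h
k_e = ln2 / t½ = 0.693147 / 2.05 = 0.3381 h^-1
Extrapolated tail: C_last / k_e = 460.3 / 0.3381 = 1361.432
AUC_0→∞ = 1061.4 + 1361.432 = 2422.832 µg/L·h

AUC = 2423 µg/L·h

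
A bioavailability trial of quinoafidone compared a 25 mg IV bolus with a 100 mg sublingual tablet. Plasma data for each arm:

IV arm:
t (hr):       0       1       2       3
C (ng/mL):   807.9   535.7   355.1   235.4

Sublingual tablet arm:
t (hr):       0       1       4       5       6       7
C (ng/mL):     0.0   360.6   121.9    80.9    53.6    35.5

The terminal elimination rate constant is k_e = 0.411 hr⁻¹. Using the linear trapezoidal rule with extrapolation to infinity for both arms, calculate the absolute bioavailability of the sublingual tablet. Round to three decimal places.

Trapezoidal AUC_0→3 (IV):
  [0→1]: (807.9+535.7)/2 × 1 = 671.8
  [1→2]: (535.7+355.1)/2 × 1 = 445.4
  [2→3]: (355.1+235.4)/2 × 1 = 295.25
  Sum = 1412.45 ng/mL·hr
IV tail: 235.4/0.411 = 572.749; AUC_iv,0→∞ = 1412.45 + 572.749 = 1985.199 ng/mL·hr
Trapezoidal AUC_0→7 (sublingual tablet):
  [0→1]: (0.0+360.6)/2 × 1 = 180.3
  [1→4]: (360.6+121.9)/2 × 3 = 723.75
  [4→5]: (121.9+80.9)/2 × 1 = 101.4
  [5→6]: (80.9+53.6)/2 × 1 = 67.25
  [6→7]: (53.6+35.5)/2 × 1 = 44.55
  Sum = 1117.25 ng/mL·hr
sublingual tablet tail: 35.5/0.411 = 86.375; AUC_ev,0→∞ = 1117.25 + 86.375 = 1203.625 ng/mL·hr
F = (AUC_ev/D_ev)/(AUC_iv/D_iv) = (1203.625/100)/(1985.199/25) = 12.03625/79.40796 = 0.1516

F = 0.152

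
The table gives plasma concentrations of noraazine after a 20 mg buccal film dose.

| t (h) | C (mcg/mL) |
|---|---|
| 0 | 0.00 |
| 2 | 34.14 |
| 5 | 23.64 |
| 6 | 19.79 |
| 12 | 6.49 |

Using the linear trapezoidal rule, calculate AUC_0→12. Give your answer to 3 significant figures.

Trapezoidal AUC_0→12:
  [0→2]: (0.00+34.14)/2 × 2 = 34.14
  [2→5]: (34.14+23.64)/2 × 3 = 86.67
  [5→6]: (23.64+19.79)/2 × 1 = 21.715
  [6→12]: (19.79+6.49)/2 × 6 = 78.84
  Sum = 221.365 mcg/mL·h

AUC = 221 mcg/mL·h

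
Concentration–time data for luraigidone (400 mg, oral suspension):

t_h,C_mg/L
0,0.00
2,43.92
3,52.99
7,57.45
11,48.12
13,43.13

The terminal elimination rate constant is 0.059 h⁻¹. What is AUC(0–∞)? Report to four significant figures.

AUC = 1347 mg/L·h

Trapezoidal AUC_0→13:
  [0→2]: (0.00+43.92)/2 × 2 = 43.92
  [2→3]: (43.92+52.99)/2 × 1 = 48.455
  [3→7]: (52.99+57.45)/2 × 4 = 220.88
  [7→11]: (57.45+48.12)/2 × 4 = 211.14
  [11→13]: (48.12+43.13)/2 × 2 = 91.25
  Sum = 615.645 mg/L·h
Extrapolated tail: C_last / k_e = 43.13 / 0.059 = 731.017
AUC_0→∞ = 615.645 + 731.017 = 1346.662 mg/L·h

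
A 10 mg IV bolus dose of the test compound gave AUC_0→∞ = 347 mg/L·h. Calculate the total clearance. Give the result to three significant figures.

CL = 0.0288 L/h

CL = Dose_iv / AUC_0→∞
   = 10 / 347 = 0.0288184 L/h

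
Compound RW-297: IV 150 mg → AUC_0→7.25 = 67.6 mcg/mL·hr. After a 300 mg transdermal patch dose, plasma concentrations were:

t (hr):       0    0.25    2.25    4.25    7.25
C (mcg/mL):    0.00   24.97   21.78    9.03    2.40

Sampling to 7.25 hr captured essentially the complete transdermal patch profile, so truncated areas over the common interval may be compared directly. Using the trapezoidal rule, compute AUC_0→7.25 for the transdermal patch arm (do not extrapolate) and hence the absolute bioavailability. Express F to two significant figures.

F = 0.72

Trapezoidal AUC_0→7.25 (transdermal patch):
  [0→0.25]: (0.00+24.97)/2 × 0.25 = 3.12125
  [0.25→2.25]: (24.97+21.78)/2 × 2 = 46.75
  [2.25→4.25]: (21.78+9.03)/2 × 2 = 30.81
  [4.25→7.25]: (9.03+2.40)/2 × 3 = 17.145
  Sum = 97.82625 mcg/mL·hr
F = (AUC_ev/D_ev)/(AUC_iv/D_iv) = (97.82625/300)/(67.6/150) = 0.3260875/0.450667 = 0.7236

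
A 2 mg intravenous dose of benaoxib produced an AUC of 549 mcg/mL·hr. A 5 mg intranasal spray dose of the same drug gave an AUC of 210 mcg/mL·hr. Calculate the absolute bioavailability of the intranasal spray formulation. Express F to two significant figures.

F = (AUC_ev / D_ev) / (AUC_iv / D_iv)
  = (210/5) / (549/2)
  = 42 / 274.5 = 0.1530

F = 0.15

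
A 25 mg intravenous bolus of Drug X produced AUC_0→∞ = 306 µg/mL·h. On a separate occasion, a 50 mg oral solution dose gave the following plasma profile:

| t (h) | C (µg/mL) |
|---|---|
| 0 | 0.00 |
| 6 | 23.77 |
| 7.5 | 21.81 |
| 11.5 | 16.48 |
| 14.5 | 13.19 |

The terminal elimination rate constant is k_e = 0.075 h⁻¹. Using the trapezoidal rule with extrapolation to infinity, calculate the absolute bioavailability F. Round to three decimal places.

Trapezoidal AUC_0→14.5 (oral solution):
  [0→6]: (0.00+23.77)/2 × 6 = 71.31
  [6→7.5]: (23.77+21.81)/2 × 1.5 = 34.185
  [7.5→11.5]: (21.81+16.48)/2 × 4 = 76.58
  [11.5→14.5]: (16.48+13.19)/2 × 3 = 44.505
  Sum = 226.58 µg/mL·h
Tail: C_last/k_e = 13.19/0.075 = 175.867
AUC_0→∞ (oral solution) = 226.58 + 175.867 = 402.447 µg/mL·h
F = (AUC_ev/D_ev)/(AUC_iv/D_iv) = (402.447/50)/(306/25) = 8.04894/12.24 = 0.6576

F = 0.658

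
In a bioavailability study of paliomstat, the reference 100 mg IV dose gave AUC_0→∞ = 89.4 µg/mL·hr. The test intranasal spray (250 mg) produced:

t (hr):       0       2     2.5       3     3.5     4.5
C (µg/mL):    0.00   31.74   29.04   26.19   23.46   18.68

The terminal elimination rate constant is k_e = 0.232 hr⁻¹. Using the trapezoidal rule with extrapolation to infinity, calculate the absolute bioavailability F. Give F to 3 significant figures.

F = 0.782

Trapezoidal AUC_0→4.5 (intranasal spray):
  [0→2]: (0.00+31.74)/2 × 2 = 31.74
  [2→2.5]: (31.74+29.04)/2 × 0.5 = 15.195
  [2.5→3]: (29.04+26.19)/2 × 0.5 = 13.8075
  [3→3.5]: (26.19+23.46)/2 × 0.5 = 12.4125
  [3.5→4.5]: (23.46+18.68)/2 × 1 = 21.07
  Sum = 94.225 µg/mL·hr
Tail: C_last/k_e = 18.68/0.232 = 80.517
AUC_0→∞ (intranasal spray) = 94.225 + 80.517 = 174.742 µg/mL·hr
F = (AUC_ev/D_ev)/(AUC_iv/D_iv) = (174.742/250)/(89.4/100) = 0.698968/0.894 = 0.7818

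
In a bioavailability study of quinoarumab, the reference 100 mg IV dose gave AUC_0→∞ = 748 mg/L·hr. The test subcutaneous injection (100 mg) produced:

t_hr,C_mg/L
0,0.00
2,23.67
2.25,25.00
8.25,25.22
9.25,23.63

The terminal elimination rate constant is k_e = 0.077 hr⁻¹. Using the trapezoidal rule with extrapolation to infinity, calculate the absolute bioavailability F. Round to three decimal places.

F = 0.684

Trapezoidal AUC_0→9.25 (subcutaneous injection):
  [0→2]: (0.00+23.67)/2 × 2 = 23.67
  [2→2.25]: (23.67+25.00)/2 × 0.25 = 6.08375
  [2.25→8.25]: (25.00+25.22)/2 × 6 = 150.66
  [8.25→9.25]: (25.22+23.63)/2 × 1 = 24.425
  Sum = 204.83875 mg/L·hr
Tail: C_last/k_e = 23.63/0.077 = 306.883
AUC_0→∞ (subcutaneous injection) = 204.83875 + 306.883 = 511.72175 mg/L·hr
F = (AUC_ev/D_ev)/(AUC_iv/D_iv) = (511.72175/100)/(748/100) = 5.1172175/7.48 = 0.6841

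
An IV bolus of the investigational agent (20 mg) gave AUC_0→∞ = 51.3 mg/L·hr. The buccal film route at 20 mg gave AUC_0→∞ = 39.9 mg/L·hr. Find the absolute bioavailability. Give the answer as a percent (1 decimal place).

F = (AUC_ev / D_ev) / (AUC_iv / D_iv)
  = (39.9/20) / (51.3/20)
  = 1.995 / 2.565 = 0.7778
  = 77.78%

F = 77.8%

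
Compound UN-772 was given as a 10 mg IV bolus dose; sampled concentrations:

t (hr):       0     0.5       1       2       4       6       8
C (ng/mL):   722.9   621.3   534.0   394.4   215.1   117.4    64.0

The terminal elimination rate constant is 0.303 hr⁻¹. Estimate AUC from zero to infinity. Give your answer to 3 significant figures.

AUC = 2420 ng/mL·hr

Trapezoidal AUC_0→8:
  [0→0.5]: (722.9+621.3)/2 × 0.5 = 336.05
  [0.5→1]: (621.3+534.0)/2 × 0.5 = 288.825
  [1→2]: (534.0+394.4)/2 × 1 = 464.2
  [2→4]: (394.4+215.1)/2 × 2 = 609.5
  [4→6]: (215.1+117.4)/2 × 2 = 332.5
  [6→8]: (117.4+64.0)/2 × 2 = 181.4
  Sum = 2212.475 ng/mL·hr
Extrapolated tail: C_last / k_e = 64.0 / 0.303 = 211.221
AUC_0→∞ = 2212.475 + 211.221 = 2423.696 ng/mL·hr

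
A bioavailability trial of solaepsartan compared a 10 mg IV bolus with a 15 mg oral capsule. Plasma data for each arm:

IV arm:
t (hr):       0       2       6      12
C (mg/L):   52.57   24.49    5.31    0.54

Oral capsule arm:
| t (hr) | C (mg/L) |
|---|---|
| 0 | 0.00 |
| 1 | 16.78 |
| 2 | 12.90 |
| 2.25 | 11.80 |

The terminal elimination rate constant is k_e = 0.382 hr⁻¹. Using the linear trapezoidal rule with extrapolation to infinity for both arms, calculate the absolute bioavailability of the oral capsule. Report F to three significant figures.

Trapezoidal AUC_0→12 (IV):
  [0→2]: (52.57+24.49)/2 × 2 = 77.06
  [2→6]: (24.49+5.31)/2 × 4 = 59.6
  [6→12]: (5.31+0.54)/2 × 6 = 17.55
  Sum = 154.21 mg/L·hr
IV tail: 0.54/0.382 = 1.414; AUC_iv,0→∞ = 154.21 + 1.414 = 155.624 mg/L·hr
Trapezoidal AUC_0→2.25 (oral capsule):
  [0→1]: (0.00+16.78)/2 × 1 = 8.39
  [1→2]: (16.78+12.90)/2 × 1 = 14.84
  [2→2.25]: (12.90+11.80)/2 × 0.25 = 3.0875
  Sum = 26.3175 mg/L·hr
oral capsule tail: 11.80/0.382 = 30.890; AUC_ev,0→∞ = 26.3175 + 30.890 = 57.2075 mg/L·hr
F = (AUC_ev/D_ev)/(AUC_iv/D_iv) = (57.2075/15)/(155.624/10) = 3.81383/15.5624 = 0.2451

F = 0.245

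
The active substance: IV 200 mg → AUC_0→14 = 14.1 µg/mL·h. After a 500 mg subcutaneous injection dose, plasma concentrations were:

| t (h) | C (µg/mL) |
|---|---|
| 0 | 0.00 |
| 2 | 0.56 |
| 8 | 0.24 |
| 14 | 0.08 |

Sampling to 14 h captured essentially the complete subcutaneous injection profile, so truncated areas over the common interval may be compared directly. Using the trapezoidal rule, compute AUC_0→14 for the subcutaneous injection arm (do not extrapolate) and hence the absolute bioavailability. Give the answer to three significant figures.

F = 0.111

Trapezoidal AUC_0→14 (subcutaneous injection):
  [0→2]: (0.00+0.56)/2 × 2 = 0.56
  [2→8]: (0.56+0.24)/2 × 6 = 2.4
  [8→14]: (0.24+0.08)/2 × 6 = 0.96
  Sum = 3.92 µg/mL·h
F = (AUC_ev/D_ev)/(AUC_iv/D_iv) = (3.92/500)/(14.1/200) = 0.00784/0.0705 = 0.1112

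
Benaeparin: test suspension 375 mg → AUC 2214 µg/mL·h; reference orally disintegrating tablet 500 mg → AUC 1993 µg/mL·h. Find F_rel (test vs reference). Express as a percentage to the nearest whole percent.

F_rel = 148%

F_rel = (AUC_test/D_test) / (AUC_ref/D_ref)
      = (2214/375) / (1993/500)
      = 5.904 / 3.986 = 1.4812 = 148.12%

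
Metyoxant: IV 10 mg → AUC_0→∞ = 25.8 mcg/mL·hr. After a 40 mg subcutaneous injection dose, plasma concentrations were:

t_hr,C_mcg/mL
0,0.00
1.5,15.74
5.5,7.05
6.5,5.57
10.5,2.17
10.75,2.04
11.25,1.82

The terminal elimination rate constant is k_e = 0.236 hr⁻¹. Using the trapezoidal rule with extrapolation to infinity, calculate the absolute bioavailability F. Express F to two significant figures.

F = 0.86

Trapezoidal AUC_0→11.25 (subcutaneous injection):
  [0→1.5]: (0.00+15.74)/2 × 1.5 = 11.805
  [1.5→5.5]: (15.74+7.05)/2 × 4 = 45.58
  [5.5→6.5]: (7.05+5.57)/2 × 1 = 6.31
  [6.5→10.5]: (5.57+2.17)/2 × 4 = 15.48
  [10.5→10.75]: (2.17+2.04)/2 × 0.25 = 0.52625
  [10.75→11.25]: (2.04+1.82)/2 × 0.5 = 0.965
  Sum = 80.66625 mcg/mL·hr
Tail: C_last/k_e = 1.82/0.236 = 7.712
AUC_0→∞ (subcutaneous injection) = 80.66625 + 7.712 = 88.37825 mcg/mL·hr
F = (AUC_ev/D_ev)/(AUC_iv/D_iv) = (88.37825/40)/(25.8/10) = 2.20946/2.58 = 0.8564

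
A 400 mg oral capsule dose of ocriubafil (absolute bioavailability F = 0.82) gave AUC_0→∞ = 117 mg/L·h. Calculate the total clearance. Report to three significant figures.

CL = 2.80 L/h

CL = F × Dose / AUC_0→∞
   = 0.82 × 400 / 117 = 2.80342 L/h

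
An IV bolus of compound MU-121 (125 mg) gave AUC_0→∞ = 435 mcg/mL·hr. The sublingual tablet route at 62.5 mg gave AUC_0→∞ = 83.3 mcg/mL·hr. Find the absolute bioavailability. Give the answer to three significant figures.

F = 0.383

F = (AUC_ev / D_ev) / (AUC_iv / D_iv)
  = (83.3/62.5) / (435/125)
  = 1.3328 / 3.48 = 0.3830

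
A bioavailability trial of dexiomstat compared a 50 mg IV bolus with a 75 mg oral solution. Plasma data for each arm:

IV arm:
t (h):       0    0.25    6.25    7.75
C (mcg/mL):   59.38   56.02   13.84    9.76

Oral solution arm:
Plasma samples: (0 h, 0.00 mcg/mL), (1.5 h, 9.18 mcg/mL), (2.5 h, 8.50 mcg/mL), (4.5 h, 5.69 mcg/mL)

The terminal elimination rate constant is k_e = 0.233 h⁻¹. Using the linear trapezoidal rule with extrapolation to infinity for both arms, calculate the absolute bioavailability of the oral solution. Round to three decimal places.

Trapezoidal AUC_0→7.75 (IV):
  [0→0.25]: (59.38+56.02)/2 × 0.25 = 14.425
  [0.25→6.25]: (56.02+13.84)/2 × 6 = 209.58
  [6.25→7.75]: (13.84+9.76)/2 × 1.5 = 17.7
  Sum = 241.705 mcg/mL·h
IV tail: 9.76/0.233 = 41.888; AUC_iv,0→∞ = 241.705 + 41.888 = 283.593 mcg/mL·h
Trapezoidal AUC_0→4.5 (oral solution):
  [0→1.5]: (0.00+9.18)/2 × 1.5 = 6.885
  [1.5→2.5]: (9.18+8.50)/2 × 1 = 8.84
  [2.5→4.5]: (8.50+5.69)/2 × 2 = 14.19
  Sum = 29.915 mcg/mL·h
oral solution tail: 5.69/0.233 = 24.421; AUC_ev,0→∞ = 29.915 + 24.421 = 54.336 mcg/mL·h
F = (AUC_ev/D_ev)/(AUC_iv/D_iv) = (54.336/75)/(283.593/50) = 0.72448/5.67186 = 0.1277

F = 0.128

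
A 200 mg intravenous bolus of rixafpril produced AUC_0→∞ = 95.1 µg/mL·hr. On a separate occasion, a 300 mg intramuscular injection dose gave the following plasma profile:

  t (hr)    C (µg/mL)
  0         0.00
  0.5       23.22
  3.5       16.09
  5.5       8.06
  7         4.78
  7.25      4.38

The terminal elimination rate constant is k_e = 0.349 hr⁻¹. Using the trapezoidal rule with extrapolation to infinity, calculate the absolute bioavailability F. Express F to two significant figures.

Trapezoidal AUC_0→7.25 (intramuscular injection):
  [0→0.5]: (0.00+23.22)/2 × 0.5 = 5.805
  [0.5→3.5]: (23.22+16.09)/2 × 3 = 58.965
  [3.5→5.5]: (16.09+8.06)/2 × 2 = 24.15
  [5.5→7]: (8.06+4.78)/2 × 1.5 = 9.63
  [7→7.25]: (4.78+4.38)/2 × 0.25 = 1.145
  Sum = 99.695 µg/mL·hr
Tail: C_last/k_e = 4.38/0.349 = 12.550
AUC_0→∞ (intramuscular injection) = 99.695 + 12.550 = 112.245 µg/mL·hr
F = (AUC_ev/D_ev)/(AUC_iv/D_iv) = (112.245/300)/(95.1/200) = 0.37415/0.4755 = 0.7869

F = 0.79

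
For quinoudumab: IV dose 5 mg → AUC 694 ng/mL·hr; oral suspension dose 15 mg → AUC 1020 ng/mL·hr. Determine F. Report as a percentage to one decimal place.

F = 49.0%

F = (AUC_ev / D_ev) / (AUC_iv / D_iv)
  = (1020/15) / (694/5)
  = 68 / 138.8 = 0.4899
  = 48.99%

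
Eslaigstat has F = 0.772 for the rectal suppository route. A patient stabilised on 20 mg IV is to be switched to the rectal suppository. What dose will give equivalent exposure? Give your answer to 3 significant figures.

D_rectal = 25.9 mg

For equal systemic exposure: F × D_ev = D_iv
D_ev = D_iv / F = 20 / 0.772 = 25.9067 mg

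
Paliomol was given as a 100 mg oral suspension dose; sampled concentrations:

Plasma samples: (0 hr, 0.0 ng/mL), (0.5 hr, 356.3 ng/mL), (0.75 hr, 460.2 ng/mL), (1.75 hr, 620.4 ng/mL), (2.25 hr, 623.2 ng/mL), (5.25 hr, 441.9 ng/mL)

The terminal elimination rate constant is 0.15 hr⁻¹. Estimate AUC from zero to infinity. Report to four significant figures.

Trapezoidal AUC_0→5.25:
  [0→0.5]: (0.0+356.3)/2 × 0.5 = 89.075
  [0.5→0.75]: (356.3+460.2)/2 × 0.25 = 102.0625
  [0.75→1.75]: (460.2+620.4)/2 × 1 = 540.3
  [1.75→2.25]: (620.4+623.2)/2 × 0.5 = 310.9
  [2.25→5.25]: (623.2+441.9)/2 × 3 = 1597.65
  Sum = 2639.9875 ng/mL·hr
Extrapolated tail: C_last / k_e = 441.9 / 0.15 = 2946.000
AUC_0→∞ = 2639.9875 + 2946.000 = 5585.9875 ng/mL·hr

AUC = 5586 ng/mL·hr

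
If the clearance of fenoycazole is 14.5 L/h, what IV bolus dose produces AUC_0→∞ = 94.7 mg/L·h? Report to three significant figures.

Dose_iv = CL × AUC_0→∞
     = 14.5 × 94.7 = 1373.15 mg

Dose = 1370 mg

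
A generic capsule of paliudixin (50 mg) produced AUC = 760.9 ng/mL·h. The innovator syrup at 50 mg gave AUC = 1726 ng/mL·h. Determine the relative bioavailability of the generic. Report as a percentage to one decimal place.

F_rel = (AUC_test/D_test) / (AUC_ref/D_ref)
      = (760.9/50) / (1726/50)
      = 15.218 / 34.52 = 0.4408 = 44.08%

F_rel = 44.1%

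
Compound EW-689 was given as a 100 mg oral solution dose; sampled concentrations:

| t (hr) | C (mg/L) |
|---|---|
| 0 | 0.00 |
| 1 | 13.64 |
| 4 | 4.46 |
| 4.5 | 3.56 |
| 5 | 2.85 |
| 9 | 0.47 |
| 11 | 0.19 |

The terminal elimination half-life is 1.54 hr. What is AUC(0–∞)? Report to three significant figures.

Trapezoidal AUC_0→11:
  [0→1]: (0.00+13.64)/2 × 1 = 6.82
  [1→4]: (13.64+4.46)/2 × 3 = 27.15
  [4→4.5]: (4.46+3.56)/2 × 0.5 = 2.005
  [4.5→5]: (3.56+2.85)/2 × 0.5 = 1.6025
  [5→9]: (2.85+0.47)/2 × 4 = 6.64
  [9→11]: (0.47+0.19)/2 × 2 = 0.66
  Sum = 44.8775 mg/L·hr
k_e = ln2 / t½ = 0.693147 / 1.54 = 0.4501 hr^-1
Extrapolated tail: C_last / k_e = 0.19 / 0.4501 = 0.422
AUC_0→∞ = 44.8775 + 0.422 = 45.2995 mg/L·hr

AUC = 45.3 mg/L·hr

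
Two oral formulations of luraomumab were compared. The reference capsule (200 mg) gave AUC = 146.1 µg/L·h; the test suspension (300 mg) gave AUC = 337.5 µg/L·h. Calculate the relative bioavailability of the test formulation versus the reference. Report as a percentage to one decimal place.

F_rel = 154.0%

F_rel = (AUC_test/D_test) / (AUC_ref/D_ref)
      = (337.5/300) / (146.1/200)
      = 1.125 / 0.7305 = 1.5400 = 154.00%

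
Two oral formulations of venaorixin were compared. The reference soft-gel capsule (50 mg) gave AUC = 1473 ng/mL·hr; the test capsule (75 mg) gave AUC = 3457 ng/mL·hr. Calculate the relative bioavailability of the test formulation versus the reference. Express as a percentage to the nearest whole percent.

F_rel = 156%

F_rel = (AUC_test/D_test) / (AUC_ref/D_ref)
      = (3457/75) / (1473/50)
      = 46.0933 / 29.46 = 1.5646 = 156.46%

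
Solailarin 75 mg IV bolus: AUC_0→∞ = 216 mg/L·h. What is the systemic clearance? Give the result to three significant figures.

CL = 0.347 L/h

CL = Dose_iv / AUC_0→∞
   = 75 / 216 = 0.347222 L/h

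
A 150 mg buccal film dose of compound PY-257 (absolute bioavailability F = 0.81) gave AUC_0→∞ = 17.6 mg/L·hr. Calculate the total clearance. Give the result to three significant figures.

CL = 6.90 L/hr

CL = F × Dose / AUC_0→∞
   = 0.81 × 150 / 17.6 = 6.90341 L/hr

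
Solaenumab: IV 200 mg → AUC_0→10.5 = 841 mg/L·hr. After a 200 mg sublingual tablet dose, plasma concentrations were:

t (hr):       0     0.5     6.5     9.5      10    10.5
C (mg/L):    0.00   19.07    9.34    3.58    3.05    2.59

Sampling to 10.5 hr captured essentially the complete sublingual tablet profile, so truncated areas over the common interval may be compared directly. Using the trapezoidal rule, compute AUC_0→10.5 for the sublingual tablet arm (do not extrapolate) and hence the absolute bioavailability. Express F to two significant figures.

F = 0.13

Trapezoidal AUC_0→10.5 (sublingual tablet):
  [0→0.5]: (0.00+19.07)/2 × 0.5 = 4.7675
  [0.5→6.5]: (19.07+9.34)/2 × 6 = 85.23
  [6.5→9.5]: (9.34+3.58)/2 × 3 = 19.38
  [9.5→10]: (3.58+3.05)/2 × 0.5 = 1.6575
  [10→10.5]: (3.05+2.59)/2 × 0.5 = 1.41
  Sum = 112.445 mg/L·hr
F = (AUC_ev/D_ev)/(AUC_iv/D_iv) = (112.445/200)/(841/200) = 0.562225/4.205 = 0.1337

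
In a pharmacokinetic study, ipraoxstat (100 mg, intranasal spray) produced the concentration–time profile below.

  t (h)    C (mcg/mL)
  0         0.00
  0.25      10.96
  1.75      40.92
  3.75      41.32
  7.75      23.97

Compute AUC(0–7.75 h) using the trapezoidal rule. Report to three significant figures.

AUC = 253 mcg/mL·h

Trapezoidal AUC_0→7.75:
  [0→0.25]: (0.00+10.96)/2 × 0.25 = 1.37
  [0.25→1.75]: (10.96+40.92)/2 × 1.5 = 38.91
  [1.75→3.75]: (40.92+41.32)/2 × 2 = 82.24
  [3.75→7.75]: (41.32+23.97)/2 × 4 = 130.58
  Sum = 253.1 mcg/mL·h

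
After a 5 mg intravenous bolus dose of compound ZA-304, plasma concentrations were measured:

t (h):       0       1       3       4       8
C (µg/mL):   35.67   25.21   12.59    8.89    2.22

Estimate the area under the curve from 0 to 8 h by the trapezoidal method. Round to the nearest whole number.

Trapezoidal AUC_0→8:
  [0→1]: (35.67+25.21)/2 × 1 = 30.44
  [1→3]: (25.21+12.59)/2 × 2 = 37.8
  [3→4]: (12.59+8.89)/2 × 1 = 10.74
  [4→8]: (8.89+2.22)/2 × 4 = 22.22
  Sum = 101.2 µg/mL·h

AUC = 101 µg/mL·h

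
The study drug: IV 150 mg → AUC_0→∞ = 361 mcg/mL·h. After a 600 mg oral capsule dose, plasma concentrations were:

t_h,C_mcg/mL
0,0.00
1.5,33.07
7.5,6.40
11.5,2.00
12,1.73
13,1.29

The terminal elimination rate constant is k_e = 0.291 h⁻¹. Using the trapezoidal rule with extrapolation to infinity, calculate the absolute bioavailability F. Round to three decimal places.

Trapezoidal AUC_0→13 (oral capsule):
  [0→1.5]: (0.00+33.07)/2 × 1.5 = 24.8025
  [1.5→7.5]: (33.07+6.40)/2 × 6 = 118.41
  [7.5→11.5]: (6.40+2.00)/2 × 4 = 16.8
  [11.5→12]: (2.00+1.73)/2 × 0.5 = 0.9325
  [12→13]: (1.73+1.29)/2 × 1 = 1.51
  Sum = 162.455 mcg/mL·h
Tail: C_last/k_e = 1.29/0.291 = 4.433
AUC_0→∞ (oral capsule) = 162.455 + 4.433 = 166.888 mcg/mL·h
F = (AUC_ev/D_ev)/(AUC_iv/D_iv) = (166.888/600)/(361/150) = 0.278147/2.40667 = 0.1156

F = 0.116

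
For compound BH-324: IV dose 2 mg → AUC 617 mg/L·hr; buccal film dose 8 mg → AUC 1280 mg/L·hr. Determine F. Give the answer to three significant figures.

F = 0.519

F = (AUC_ev / D_ev) / (AUC_iv / D_iv)
  = (1280/8) / (617/2)
  = 160 / 308.5 = 0.5186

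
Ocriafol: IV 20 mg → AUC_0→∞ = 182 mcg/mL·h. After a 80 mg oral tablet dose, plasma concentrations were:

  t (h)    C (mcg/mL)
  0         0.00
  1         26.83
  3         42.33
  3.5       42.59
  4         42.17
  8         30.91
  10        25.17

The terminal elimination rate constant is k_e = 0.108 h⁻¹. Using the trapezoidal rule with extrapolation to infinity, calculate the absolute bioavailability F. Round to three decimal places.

F = 0.770

Trapezoidal AUC_0→10 (oral tablet):
  [0→1]: (0.00+26.83)/2 × 1 = 13.415
  [1→3]: (26.83+42.33)/2 × 2 = 69.16
  [3→3.5]: (42.33+42.59)/2 × 0.5 = 21.23
  [3.5→4]: (42.59+42.17)/2 × 0.5 = 21.19
  [4→8]: (42.17+30.91)/2 × 4 = 146.16
  [8→10]: (30.91+25.17)/2 × 2 = 56.08
  Sum = 327.235 mcg/mL·h
Tail: C_last/k_e = 25.17/0.108 = 233.056
AUC_0→∞ (oral tablet) = 327.235 + 233.056 = 560.291 mcg/mL·h
F = (AUC_ev/D_ev)/(AUC_iv/D_iv) = (560.291/80)/(182/20) = 7.0036375/9.1 = 0.7696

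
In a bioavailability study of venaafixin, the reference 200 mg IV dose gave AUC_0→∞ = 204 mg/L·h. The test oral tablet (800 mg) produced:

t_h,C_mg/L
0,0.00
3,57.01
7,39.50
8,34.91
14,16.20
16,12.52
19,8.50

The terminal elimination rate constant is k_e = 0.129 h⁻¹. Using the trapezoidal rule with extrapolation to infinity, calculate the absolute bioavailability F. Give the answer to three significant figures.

F = 0.729

Trapezoidal AUC_0→19 (oral tablet):
  [0→3]: (0.00+57.01)/2 × 3 = 85.515
  [3→7]: (57.01+39.50)/2 × 4 = 193.02
  [7→8]: (39.50+34.91)/2 × 1 = 37.205
  [8→14]: (34.91+16.20)/2 × 6 = 153.33
  [14→16]: (16.20+12.52)/2 × 2 = 28.72
  [16→19]: (12.52+8.50)/2 × 3 = 31.53
  Sum = 529.32 mg/L·h
Tail: C_last/k_e = 8.50/0.129 = 65.891
AUC_0→∞ (oral tablet) = 529.32 + 65.891 = 595.211 mg/L·h
F = (AUC_ev/D_ev)/(AUC_iv/D_iv) = (595.211/800)/(204/200) = 0.74401375/1.02 = 0.7294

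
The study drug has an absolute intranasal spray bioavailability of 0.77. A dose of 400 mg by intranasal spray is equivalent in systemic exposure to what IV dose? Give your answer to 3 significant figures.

D_iv = 308 mg

Systemic exposure from an extravascular dose = F × D_ev, so the equivalent IV dose is F × D_ev.
D_iv = F × D_ev = 0.77 × 400 = 308 mg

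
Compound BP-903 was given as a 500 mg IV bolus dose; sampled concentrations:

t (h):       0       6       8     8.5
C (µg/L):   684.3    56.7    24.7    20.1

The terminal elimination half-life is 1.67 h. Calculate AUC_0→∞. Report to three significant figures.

Trapezoidal AUC_0→8.5:
  [0→6]: (684.3+56.7)/2 × 6 = 2223.0
  [6→8]: (56.7+24.7)/2 × 2 = 81.4
  [8→8.5]: (24.7+20.1)/2 × 0.5 = 11.2
  Sum = 2315.6 µg/L·h
k_e = ln2 / t½ = 0.693147 / 1.67 = 0.4151 h^-1
Extrapolated tail: C_last / k_e = 20.1 / 0.4151 = 48.422
AUC_0→∞ = 2315.6 + 48.422 = 2364.022 µg/L·h

AUC = 2360 µg/L·h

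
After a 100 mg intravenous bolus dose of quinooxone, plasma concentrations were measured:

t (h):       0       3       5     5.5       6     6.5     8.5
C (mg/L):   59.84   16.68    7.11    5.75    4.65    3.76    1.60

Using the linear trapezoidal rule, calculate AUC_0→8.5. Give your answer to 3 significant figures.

Trapezoidal AUC_0→8.5:
  [0→3]: (59.84+16.68)/2 × 3 = 114.78
  [3→5]: (16.68+7.11)/2 × 2 = 23.79
  [5→5.5]: (7.11+5.75)/2 × 0.5 = 3.215
  [5.5→6]: (5.75+4.65)/2 × 0.5 = 2.6
  [6→6.5]: (4.65+3.76)/2 × 0.5 = 2.1025
  [6.5→8.5]: (3.76+1.60)/2 × 2 = 5.36
  Sum = 151.8475 mg/L·h

AUC = 152 mg/L·h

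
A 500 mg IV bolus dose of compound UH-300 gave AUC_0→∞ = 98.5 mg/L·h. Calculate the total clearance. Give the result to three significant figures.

CL = Dose_iv / AUC_0→∞
   = 500 / 98.5 = 5.07614 L/h

CL = 5.08 L/h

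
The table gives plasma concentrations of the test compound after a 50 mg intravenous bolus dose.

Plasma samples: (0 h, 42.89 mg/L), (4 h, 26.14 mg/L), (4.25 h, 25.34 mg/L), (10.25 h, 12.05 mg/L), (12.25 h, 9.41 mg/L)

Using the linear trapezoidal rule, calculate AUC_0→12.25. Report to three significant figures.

Trapezoidal AUC_0→12.25:
  [0→4]: (42.89+26.14)/2 × 4 = 138.06
  [4→4.25]: (26.14+25.34)/2 × 0.25 = 6.435
  [4.25→10.25]: (25.34+12.05)/2 × 6 = 112.17
  [10.25→12.25]: (12.05+9.41)/2 × 2 = 21.46
  Sum = 278.125 mg/L·h

AUC = 278 mg/L·h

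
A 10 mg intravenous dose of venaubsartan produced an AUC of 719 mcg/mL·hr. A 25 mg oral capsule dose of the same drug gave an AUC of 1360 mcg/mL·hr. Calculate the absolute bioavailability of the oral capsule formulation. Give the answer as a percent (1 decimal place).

F = 75.7%

F = (AUC_ev / D_ev) / (AUC_iv / D_iv)
  = (1360/25) / (719/10)
  = 54.4 / 71.9 = 0.7566
  = 75.66%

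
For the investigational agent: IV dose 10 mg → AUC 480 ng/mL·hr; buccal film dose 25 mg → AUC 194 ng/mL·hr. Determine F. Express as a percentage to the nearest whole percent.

F = 16%

F = (AUC_ev / D_ev) / (AUC_iv / D_iv)
  = (194/25) / (480/10)
  = 7.76 / 48 = 0.1617
  = 16.17%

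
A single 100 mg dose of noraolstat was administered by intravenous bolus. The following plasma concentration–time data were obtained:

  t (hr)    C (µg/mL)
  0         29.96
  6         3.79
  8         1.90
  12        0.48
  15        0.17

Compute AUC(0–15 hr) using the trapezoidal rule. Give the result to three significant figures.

AUC = 113 µg/mL·hr

Trapezoidal AUC_0→15:
  [0→6]: (29.96+3.79)/2 × 6 = 101.25
  [6→8]: (3.79+1.90)/2 × 2 = 5.69
  [8→12]: (1.90+0.48)/2 × 4 = 4.76
  [12→15]: (0.48+0.17)/2 × 3 = 0.975
  Sum = 112.675 µg/mL·hr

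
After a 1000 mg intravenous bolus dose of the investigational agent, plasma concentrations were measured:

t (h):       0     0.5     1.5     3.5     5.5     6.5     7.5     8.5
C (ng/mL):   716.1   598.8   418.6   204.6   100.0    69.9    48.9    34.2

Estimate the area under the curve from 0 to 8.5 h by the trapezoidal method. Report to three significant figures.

AUC = 1950 ng/mL·h

Trapezoidal AUC_0→8.5:
  [0→0.5]: (716.1+598.8)/2 × 0.5 = 328.725
  [0.5→1.5]: (598.8+418.6)/2 × 1 = 508.7
  [1.5→3.5]: (418.6+204.6)/2 × 2 = 623.2
  [3.5→5.5]: (204.6+100.0)/2 × 2 = 304.6
  [5.5→6.5]: (100.0+69.9)/2 × 1 = 84.95
  [6.5→7.5]: (69.9+48.9)/2 × 1 = 59.4
  [7.5→8.5]: (48.9+34.2)/2 × 1 = 41.55
  Sum = 1951.125 ng/mL·h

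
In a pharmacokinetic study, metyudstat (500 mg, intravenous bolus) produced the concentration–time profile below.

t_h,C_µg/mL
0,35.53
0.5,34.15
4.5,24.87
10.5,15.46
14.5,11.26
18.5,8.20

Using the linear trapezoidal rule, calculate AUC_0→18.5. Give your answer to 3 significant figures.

Trapezoidal AUC_0→18.5:
  [0→0.5]: (35.53+34.15)/2 × 0.5 = 17.42
  [0.5→4.5]: (34.15+24.87)/2 × 4 = 118.04
  [4.5→10.5]: (24.87+15.46)/2 × 6 = 120.99
  [10.5→14.5]: (15.46+11.26)/2 × 4 = 53.44
  [14.5→18.5]: (11.26+8.20)/2 × 4 = 38.92
  Sum = 348.81 µg/mL·h

AUC = 349 µg/mL·h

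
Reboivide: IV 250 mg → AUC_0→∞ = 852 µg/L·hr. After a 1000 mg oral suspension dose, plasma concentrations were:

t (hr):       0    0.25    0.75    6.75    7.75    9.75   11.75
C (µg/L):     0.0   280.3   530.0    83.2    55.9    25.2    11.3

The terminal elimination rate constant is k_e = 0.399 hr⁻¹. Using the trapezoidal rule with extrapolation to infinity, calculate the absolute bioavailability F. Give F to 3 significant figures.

Trapezoidal AUC_0→11.75 (oral suspension):
  [0→0.25]: (0.0+280.3)/2 × 0.25 = 35.0375
  [0.25→0.75]: (280.3+530.0)/2 × 0.5 = 202.575
  [0.75→6.75]: (530.0+83.2)/2 × 6 = 1839.6
  [6.75→7.75]: (83.2+55.9)/2 × 1 = 69.55
  [7.75→9.75]: (55.9+25.2)/2 × 2 = 81.1
  [9.75→11.75]: (25.2+11.3)/2 × 2 = 36.5
  Sum = 2264.3625 µg/L·hr
Tail: C_last/k_e = 11.3/0.399 = 28.321
AUC_0→∞ (oral suspension) = 2264.3625 + 28.321 = 2292.6835 µg/L·hr
F = (AUC_ev/D_ev)/(AUC_iv/D_iv) = (2292.6835/1000)/(852/250) = 2.2926835/3.408 = 0.6727

F = 0.673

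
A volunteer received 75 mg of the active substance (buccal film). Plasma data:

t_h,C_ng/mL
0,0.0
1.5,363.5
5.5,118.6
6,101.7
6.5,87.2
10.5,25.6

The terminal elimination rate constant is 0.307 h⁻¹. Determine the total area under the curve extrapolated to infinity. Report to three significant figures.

AUC = 1650 ng/mL·h

Trapezoidal AUC_0→10.5:
  [0→1.5]: (0.0+363.5)/2 × 1.5 = 272.625
  [1.5→5.5]: (363.5+118.6)/2 × 4 = 964.2
  [5.5→6]: (118.6+101.7)/2 × 0.5 = 55.075
  [6→6.5]: (101.7+87.2)/2 × 0.5 = 47.225
  [6.5→10.5]: (87.2+25.6)/2 × 4 = 225.6
  Sum = 1564.725 ng/mL·h
Extrapolated tail: C_last / k_e = 25.6 / 0.307 = 83.388
AUC_0→∞ = 1564.725 + 83.388 = 1648.113 ng/mL·h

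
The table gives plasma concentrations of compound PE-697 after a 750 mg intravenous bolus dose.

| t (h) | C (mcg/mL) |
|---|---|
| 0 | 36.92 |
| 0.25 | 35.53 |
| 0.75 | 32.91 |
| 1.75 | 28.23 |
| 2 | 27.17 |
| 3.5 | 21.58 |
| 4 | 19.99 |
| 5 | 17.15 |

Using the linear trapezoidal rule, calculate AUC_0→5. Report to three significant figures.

AUC = 129 mcg/mL·h

Trapezoidal AUC_0→5:
  [0→0.25]: (36.92+35.53)/2 × 0.25 = 9.05625
  [0.25→0.75]: (35.53+32.91)/2 × 0.5 = 17.11
  [0.75→1.75]: (32.91+28.23)/2 × 1 = 30.57
  [1.75→2]: (28.23+27.17)/2 × 0.25 = 6.925
  [2→3.5]: (27.17+21.58)/2 × 1.5 = 36.5625
  [3.5→4]: (21.58+19.99)/2 × 0.5 = 10.3925
  [4→5]: (19.99+17.15)/2 × 1 = 18.57
  Sum = 129.18625 mcg/mL·h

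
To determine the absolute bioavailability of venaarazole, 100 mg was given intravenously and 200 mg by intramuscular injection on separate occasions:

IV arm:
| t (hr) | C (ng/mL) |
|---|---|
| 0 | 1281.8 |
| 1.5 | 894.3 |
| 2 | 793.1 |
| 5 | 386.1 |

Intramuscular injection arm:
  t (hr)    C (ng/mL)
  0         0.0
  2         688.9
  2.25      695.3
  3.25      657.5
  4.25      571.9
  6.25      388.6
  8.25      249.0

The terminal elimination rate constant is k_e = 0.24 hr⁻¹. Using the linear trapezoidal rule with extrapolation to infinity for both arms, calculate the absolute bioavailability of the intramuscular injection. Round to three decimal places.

F = 0.441

Trapezoidal AUC_0→5 (IV):
  [0→1.5]: (1281.8+894.3)/2 × 1.5 = 1632.075
  [1.5→2]: (894.3+793.1)/2 × 0.5 = 421.85
  [2→5]: (793.1+386.1)/2 × 3 = 1768.8
  Sum = 3822.725 ng/mL·hr
IV tail: 386.1/0.24 = 1608.750; AUC_iv,0→∞ = 3822.725 + 1608.750 = 5431.475 ng/mL·hr
Trapezoidal AUC_0→8.25 (intramuscular injection):
  [0→2]: (0.0+688.9)/2 × 2 = 688.9
  [2→2.25]: (688.9+695.3)/2 × 0.25 = 173.025
  [2.25→3.25]: (695.3+657.5)/2 × 1 = 676.4
  [3.25→4.25]: (657.5+571.9)/2 × 1 = 614.7
  [4.25→6.25]: (571.9+388.6)/2 × 2 = 960.5
  [6.25→8.25]: (388.6+249.0)/2 × 2 = 637.6
  Sum = 3751.125 ng/mL·hr
intramuscular injection tail: 249.0/0.24 = 1037.500; AUC_ev,0→∞ = 3751.125 + 1037.500 = 4788.625 ng/mL·hr
F = (AUC_ev/D_ev)/(AUC_iv/D_iv) = (4788.625/200)/(5431.475/100) = 23.943125/54.31475 = 0.4408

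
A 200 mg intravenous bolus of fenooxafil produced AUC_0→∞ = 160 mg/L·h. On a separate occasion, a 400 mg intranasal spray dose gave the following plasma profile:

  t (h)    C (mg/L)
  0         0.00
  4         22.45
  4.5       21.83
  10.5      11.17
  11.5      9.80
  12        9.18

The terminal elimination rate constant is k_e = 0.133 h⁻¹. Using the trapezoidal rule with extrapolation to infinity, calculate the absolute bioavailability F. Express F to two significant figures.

Trapezoidal AUC_0→12 (intranasal spray):
  [0→4]: (0.00+22.45)/2 × 4 = 44.9
  [4→4.5]: (22.45+21.83)/2 × 0.5 = 11.07
  [4.5→10.5]: (21.83+11.17)/2 × 6 = 99.0
  [10.5→11.5]: (11.17+9.80)/2 × 1 = 10.485
  [11.5→12]: (9.80+9.18)/2 × 0.5 = 4.745
  Sum = 170.2 mg/L·h
Tail: C_last/k_e = 9.18/0.133 = 69.023
AUC_0→∞ (intranasal spray) = 170.2 + 69.023 = 239.223 mg/L·h
F = (AUC_ev/D_ev)/(AUC_iv/D_iv) = (239.223/400)/(160/200) = 0.5980575/0.8 = 0.7476

F = 0.75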